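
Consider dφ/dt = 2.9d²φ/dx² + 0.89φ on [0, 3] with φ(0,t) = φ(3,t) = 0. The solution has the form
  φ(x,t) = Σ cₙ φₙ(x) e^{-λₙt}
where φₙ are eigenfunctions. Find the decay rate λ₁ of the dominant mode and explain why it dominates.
Eigenvalues: λₙ = 2.9n²π²/3² - 0.89.
First three modes:
  n=1: λ₁ = 2.9π²/3² - 0.89 ≈ 2.29
  n=2: λ₂ = 11.6π²/3² - 0.89 ≈ 11.831
  n=3: λ₃ = 26.1π²/3² - 0.89 ≈ 27.732
Since 2.9π²/3² ≈ 3.18 > 0.89, all λₙ > 0.
The n=1 mode decays slowest → dominates as t → ∞.
Asymptotic: φ ~ c₁ sin(πx/3) e^{-λ₁t} with decay rate λ₁ ≈ 2.29.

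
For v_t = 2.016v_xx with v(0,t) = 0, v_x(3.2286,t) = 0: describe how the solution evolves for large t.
v → 0. Heat escapes through the Dirichlet boundary.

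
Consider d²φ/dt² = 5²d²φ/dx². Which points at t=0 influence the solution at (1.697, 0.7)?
Domain of dependence: [-1.803, 5.197]. Signals travel at speed 5, so data within |x - 1.697| ≤ 5·0.7 = 3.5 can reach the point.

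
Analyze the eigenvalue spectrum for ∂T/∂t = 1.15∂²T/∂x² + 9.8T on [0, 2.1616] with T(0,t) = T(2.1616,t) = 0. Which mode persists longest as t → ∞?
Eigenvalues: λₙ = 1.15n²π²/2.1616² - 9.8.
First three modes:
  n=1: λ₁ = 1.15π²/2.1616² - 9.8 ≈ -7.371
  n=2: λ₂ = 4.6π²/2.1616² - 9.8 ≈ -0.084
  n=3: λ₃ = 10.35π²/2.1616² - 9.8 ≈ 12.062
Since 1.15π²/2.1616² ≈ 2.429 < 9.8, λ₁ < 0.
The n=1 mode grows fastest (−λₙ is largest for n=1) → dominates.
Asymptotic: T ~ c₁ sin(πx/2.1616) e^{7.371t} (exponential growth at rate −λ₁ ≈ 7.371).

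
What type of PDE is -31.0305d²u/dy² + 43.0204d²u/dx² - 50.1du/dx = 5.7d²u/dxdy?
Rewriting in standard form: 43.0204d²u/dx² - 5.7d²u/dxdy - 31.0305d²u/dy² - 50.1du/dx = 0. With A = 43.0204, B = -5.7, C = -31.0305, the discriminant is 5372.2680888. This is a hyperbolic PDE.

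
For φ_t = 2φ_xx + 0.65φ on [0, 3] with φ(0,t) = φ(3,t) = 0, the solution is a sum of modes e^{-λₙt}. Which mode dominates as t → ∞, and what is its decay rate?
Eigenvalues: λₙ = 2n²π²/3² - 0.65.
First three modes:
  n=1: λ₁ = 2π²/3² - 0.65 ≈ 1.543
  n=2: λ₂ = 8π²/3² - 0.65 ≈ 8.123
  n=3: λ₃ = 18π²/3² - 0.65 ≈ 19.089
Since 2π²/3² ≈ 2.193 > 0.65, all λₙ > 0.
The n=1 mode decays slowest → dominates as t → ∞.
Asymptotic: φ ~ c₁ sin(πx/3) e^{-λ₁t} with decay rate λ₁ ≈ 1.543.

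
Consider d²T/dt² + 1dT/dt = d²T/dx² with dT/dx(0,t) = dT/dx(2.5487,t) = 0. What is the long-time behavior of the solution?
As t → ∞, T → constant (steady state). Damping (γ=1) dissipates the nonconstant modes; with Neumann BCs the spatial average obeys M''+γM'=0 and tends to a finite limit.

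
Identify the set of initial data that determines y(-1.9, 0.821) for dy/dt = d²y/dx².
The entire real line. The heat equation has infinite propagation speed: any initial disturbance instantly affects all points (though exponentially small far away).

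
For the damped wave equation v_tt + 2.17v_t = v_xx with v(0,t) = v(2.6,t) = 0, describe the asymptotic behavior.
v → 0. Damping (γ=2.17) dissipates energy; oscillations decay exponentially.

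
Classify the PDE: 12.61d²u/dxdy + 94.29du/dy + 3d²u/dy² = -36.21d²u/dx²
Rewriting in standard form: 36.21d²u/dx² + 12.61d²u/dxdy + 3d²u/dy² + 94.29du/dy = 0. A = 36.21, B = 12.61, C = 3. Discriminant B² - 4AC = -275.5079. Since -275.5079 < 0, elliptic.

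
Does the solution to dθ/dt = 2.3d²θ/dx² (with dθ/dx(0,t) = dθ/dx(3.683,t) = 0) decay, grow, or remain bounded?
θ → constant (steady state). Heat is conserved (no flux at boundaries); solution approaches the spatial average.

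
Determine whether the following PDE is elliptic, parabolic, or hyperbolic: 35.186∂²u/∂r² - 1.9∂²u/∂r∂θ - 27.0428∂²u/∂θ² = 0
Coefficients: A = 35.186, B = -1.9, C = -27.0428. B² - 4AC = 3809.7218432, which is positive, so the equation is hyperbolic.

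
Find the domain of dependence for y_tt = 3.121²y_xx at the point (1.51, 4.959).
Domain of dependence: [-13.967039, 16.987039]. Signals travel at speed 3.121, so data within |x - 1.51| ≤ 3.121·4.959 = 15.477039 can reach the point.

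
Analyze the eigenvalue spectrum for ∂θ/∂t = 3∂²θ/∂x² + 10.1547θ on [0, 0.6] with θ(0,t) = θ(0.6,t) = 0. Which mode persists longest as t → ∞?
Eigenvalues: λₙ = 3n²π²/0.6² - 10.1547.
First three modes:
  n=1: λ₁ = 3π²/0.6² - 10.1547 ≈ 72.092
  n=2: λ₂ = 12π²/0.6² - 10.1547 ≈ 318.832
  n=3: λ₃ = 27π²/0.6² - 10.1547 ≈ 730.066
Since 3π²/0.6² ≈ 82.247 > 10.1547, all λₙ > 0.
The n=1 mode decays slowest → dominates as t → ∞.
Asymptotic: θ ~ c₁ sin(πx/0.6) e^{-λ₁t} with decay rate λ₁ ≈ 72.092.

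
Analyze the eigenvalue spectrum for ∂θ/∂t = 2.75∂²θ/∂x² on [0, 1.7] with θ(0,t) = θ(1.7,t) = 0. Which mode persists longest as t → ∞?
Eigenvalues: λₙ = 2.75n²π²/1.7².
First three modes:
  n=1: λ₁ = 2.75π²/1.7² ≈ 9.391
  n=2: λ₂ = 11π²/1.7² ≈ 37.566 (4× faster decay)
  n=3: λ₃ = 24.75π²/1.7² ≈ 84.523 (9× faster decay)
As t → ∞, higher modes decay exponentially faster. The n=1 mode dominates: θ ~ c₁ sin(πx/1.7) e^{-λ₁t}.
Decay rate: λ₁ = 2.75π²/1.7² ≈ 9.391.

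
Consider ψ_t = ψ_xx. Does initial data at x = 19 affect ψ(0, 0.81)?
Yes, for any finite x. The heat equation has infinite propagation speed, so all initial data affects all points at any t > 0.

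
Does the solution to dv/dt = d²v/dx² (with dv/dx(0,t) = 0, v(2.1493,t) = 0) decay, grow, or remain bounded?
v → 0. Heat escapes through the Dirichlet boundary.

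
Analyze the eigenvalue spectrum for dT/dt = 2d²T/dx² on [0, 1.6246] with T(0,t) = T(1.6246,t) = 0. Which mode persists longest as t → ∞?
Eigenvalues: λₙ = 2n²π²/1.6246².
First three modes:
  n=1: λ₁ = 2π²/1.6246² ≈ 7.479
  n=2: λ₂ = 8π²/1.6246² ≈ 29.916 (4× faster decay)
  n=3: λ₃ = 18π²/1.6246² ≈ 67.31 (9× faster decay)
As t → ∞, higher modes decay exponentially faster. The n=1 mode dominates: T ~ c₁ sin(πx/1.6246) e^{-λ₁t}.
Decay rate: λ₁ = 2π²/1.6246² ≈ 7.479.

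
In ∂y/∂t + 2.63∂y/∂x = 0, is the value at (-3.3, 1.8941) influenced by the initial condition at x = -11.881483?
No. Only data at x = -8.281483 affects (-3.3, 1.8941). Advection has one-way propagation along characteristics.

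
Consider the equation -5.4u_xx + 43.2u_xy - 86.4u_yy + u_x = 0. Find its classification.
Parabolic. (A = -5.4, B = 43.2, C = -86.4 gives B² - 4AC = 0.)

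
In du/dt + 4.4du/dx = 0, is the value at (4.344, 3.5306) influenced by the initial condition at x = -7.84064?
No. Only data at x = -11.19064 affects (4.344, 3.5306). Advection has one-way propagation along characteristics.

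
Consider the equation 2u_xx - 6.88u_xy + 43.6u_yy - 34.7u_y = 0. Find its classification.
Elliptic. (A = 2, B = -6.88, C = 43.6 gives B² - 4AC = -301.4656.)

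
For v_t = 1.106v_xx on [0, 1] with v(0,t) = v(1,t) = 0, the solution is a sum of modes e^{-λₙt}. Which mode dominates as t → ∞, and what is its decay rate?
Eigenvalues: λₙ = 1.106n²π².
First three modes:
  n=1: λ₁ = 1.106π² ≈ 10.916
  n=2: λ₂ = 4.424π² ≈ 43.663 (4× faster decay)
  n=3: λ₃ = 9.954π² ≈ 98.242 (9× faster decay)
As t → ∞, higher modes decay exponentially faster. The n=1 mode dominates: v ~ c₁ sin(πx) e^{-λ₁t}.
Decay rate: λ₁ = 1.106π² ≈ 10.916.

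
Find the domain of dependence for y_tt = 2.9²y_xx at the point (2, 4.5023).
Domain of dependence: [-11.05667, 15.05667]. Signals travel at speed 2.9, so data within |x - 2| ≤ 2.9·4.5023 = 13.05667 can reach the point.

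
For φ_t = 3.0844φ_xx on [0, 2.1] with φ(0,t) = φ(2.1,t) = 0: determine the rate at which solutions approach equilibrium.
Eigenvalues: λₙ = 3.0844n²π²/2.1².
First three modes:
  n=1: λ₁ = 3.0844π²/2.1² ≈ 6.903
  n=2: λ₂ = 12.3376π²/2.1² ≈ 27.612 (4× faster decay)
  n=3: λ₃ = 27.7596π²/2.1² ≈ 62.126 (9× faster decay)
As t → ∞, higher modes decay exponentially faster. The n=1 mode dominates: φ ~ c₁ sin(πx/2.1) e^{-λ₁t}.
Decay rate: λ₁ = 3.0844π²/2.1² ≈ 6.903.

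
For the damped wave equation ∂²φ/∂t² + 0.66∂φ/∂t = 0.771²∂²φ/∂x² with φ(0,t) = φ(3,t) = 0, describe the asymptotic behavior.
φ → 0. Damping (γ=0.66) dissipates energy; oscillations decay exponentially.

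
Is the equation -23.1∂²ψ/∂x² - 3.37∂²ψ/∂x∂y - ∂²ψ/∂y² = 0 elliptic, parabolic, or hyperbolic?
Computing B² - 4AC with A = -23.1, B = -3.37, C = -1: discriminant = -81.0431 (negative). Answer: elliptic.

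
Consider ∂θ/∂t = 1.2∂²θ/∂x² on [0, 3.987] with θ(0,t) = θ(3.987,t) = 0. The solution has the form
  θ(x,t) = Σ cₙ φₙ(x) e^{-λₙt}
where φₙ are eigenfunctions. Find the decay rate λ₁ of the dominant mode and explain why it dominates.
Eigenvalues: λₙ = 1.2n²π²/3.987².
First three modes:
  n=1: λ₁ = 1.2π²/3.987² ≈ 0.745
  n=2: λ₂ = 4.8π²/3.987² ≈ 2.98 (4× faster decay)
  n=3: λ₃ = 10.8π²/3.987² ≈ 6.705 (9× faster decay)
As t → ∞, higher modes decay exponentially faster. The n=1 mode dominates: θ ~ c₁ sin(πx/3.987) e^{-λ₁t}.
Decay rate: λ₁ = 1.2π²/3.987² ≈ 0.745.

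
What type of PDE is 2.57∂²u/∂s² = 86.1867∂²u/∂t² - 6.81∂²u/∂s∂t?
Rewriting in standard form: 2.57∂²u/∂s² + 6.81∂²u/∂s∂t - 86.1867∂²u/∂t² = 0. With A = 2.57, B = 6.81, C = -86.1867, the discriminant is 932.375376. This is a hyperbolic PDE.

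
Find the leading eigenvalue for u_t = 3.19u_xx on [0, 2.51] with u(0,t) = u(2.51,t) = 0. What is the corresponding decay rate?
Eigenvalues: λₙ = 3.19n²π²/2.51².
First three modes:
  n=1: λ₁ = 3.19π²/2.51² ≈ 4.997
  n=2: λ₂ = 12.76π²/2.51² ≈ 19.99 (4× faster decay)
  n=3: λ₃ = 28.71π²/2.51² ≈ 44.976 (9× faster decay)
As t → ∞, higher modes decay exponentially faster. The n=1 mode dominates: u ~ c₁ sin(πx/2.51) e^{-λ₁t}.
Decay rate: λ₁ = 3.19π²/2.51² ≈ 4.997.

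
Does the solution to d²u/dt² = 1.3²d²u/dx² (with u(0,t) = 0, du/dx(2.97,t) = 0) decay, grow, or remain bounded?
u oscillates (no decay). Energy is conserved; the solution oscillates indefinitely as standing waves.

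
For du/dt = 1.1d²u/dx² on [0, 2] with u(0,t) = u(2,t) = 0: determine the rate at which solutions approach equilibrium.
Eigenvalues: λₙ = 1.1n²π²/2².
First three modes:
  n=1: λ₁ = 1.1π²/2² ≈ 2.714
  n=2: λ₂ = 4.4π²/2² ≈ 10.857 (4× faster decay)
  n=3: λ₃ = 9.9π²/2² ≈ 24.427 (9× faster decay)
As t → ∞, higher modes decay exponentially faster. The n=1 mode dominates: u ~ c₁ sin(πx/2) e^{-λ₁t}.
Decay rate: λ₁ = 1.1π²/2² ≈ 2.714.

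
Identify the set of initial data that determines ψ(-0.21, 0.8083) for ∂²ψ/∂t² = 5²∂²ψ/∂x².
Domain of dependence: [-4.2515, 3.8315]. Signals travel at speed 5, so data within |x - -0.21| ≤ 5·0.8083 = 4.0415 can reach the point.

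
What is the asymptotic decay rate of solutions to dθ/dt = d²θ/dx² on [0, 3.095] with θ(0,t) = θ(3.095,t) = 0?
Eigenvalues: λₙ = n²π²/3.095².
First three modes:
  n=1: λ₁ = π²/3.095² ≈ 1.03
  n=2: λ₂ = 4π²/3.095² ≈ 4.121 (4× faster decay)
  n=3: λ₃ = 9π²/3.095² ≈ 9.273 (9× faster decay)
As t → ∞, higher modes decay exponentially faster. The n=1 mode dominates: θ ~ c₁ sin(πx/3.095) e^{-λ₁t}.
Decay rate: λ₁ = π²/3.095² ≈ 1.03.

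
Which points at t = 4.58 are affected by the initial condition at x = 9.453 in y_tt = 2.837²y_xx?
Domain of influence: [-3.54046, 22.44646]. Data at x = 9.453 spreads outward at speed 2.837.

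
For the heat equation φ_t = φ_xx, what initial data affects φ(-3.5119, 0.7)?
The entire real line. The heat equation has infinite propagation speed: any initial disturbance instantly affects all points (though exponentially small far away).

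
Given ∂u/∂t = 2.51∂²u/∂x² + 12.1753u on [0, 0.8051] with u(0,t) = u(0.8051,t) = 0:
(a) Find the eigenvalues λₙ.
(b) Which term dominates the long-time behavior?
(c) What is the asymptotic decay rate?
Eigenvalues: λₙ = 2.51n²π²/0.8051² - 12.1753.
First three modes:
  n=1: λ₁ = 2.51π²/0.8051² - 12.1753 ≈ 26.043
  n=2: λ₂ = 10.04π²/0.8051² - 12.1753 ≈ 140.699
  n=3: λ₃ = 22.59π²/0.8051² - 12.1753 ≈ 331.791
Since 2.51π²/0.8051² ≈ 38.219 > 12.1753, all λₙ > 0.
The n=1 mode decays slowest → dominates as t → ∞.
Asymptotic: u ~ c₁ sin(πx/0.8051) e^{-λ₁t} with decay rate λ₁ ≈ 26.043.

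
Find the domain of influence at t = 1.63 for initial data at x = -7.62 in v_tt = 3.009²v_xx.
Domain of influence: [-12.52467, -2.71533]. Data at x = -7.62 spreads outward at speed 3.009.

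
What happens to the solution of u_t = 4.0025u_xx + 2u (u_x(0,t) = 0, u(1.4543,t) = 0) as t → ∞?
u → 0. Diffusion dominates reaction (r=2 < κπ²/(4L²)≈4.67); solution decays.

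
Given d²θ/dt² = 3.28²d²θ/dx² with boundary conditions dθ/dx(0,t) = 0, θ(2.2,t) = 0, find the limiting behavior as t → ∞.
θ oscillates (no decay). Energy is conserved; the solution oscillates indefinitely as standing waves.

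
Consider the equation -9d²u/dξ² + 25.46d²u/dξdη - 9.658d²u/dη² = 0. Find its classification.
Hyperbolic. (A = -9, B = 25.46, C = -9.658 gives B² - 4AC = 300.5236.)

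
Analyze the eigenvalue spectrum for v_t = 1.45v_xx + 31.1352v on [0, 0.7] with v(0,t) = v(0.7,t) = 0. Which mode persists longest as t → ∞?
Eigenvalues: λₙ = 1.45n²π²/0.7² - 31.1352.
First three modes:
  n=1: λ₁ = 1.45π²/0.7² - 31.1352 ≈ -1.929
  n=2: λ₂ = 5.8π²/0.7² - 31.1352 ≈ 85.689
  n=3: λ₃ = 13.05π²/0.7² - 31.1352 ≈ 231.719
Since 1.45π²/0.7² ≈ 29.206 < 31.1352, λ₁ < 0.
The n=1 mode grows fastest (−λₙ is largest for n=1) → dominates.
Asymptotic: v ~ c₁ sin(πx/0.7) e^{1.929t} (exponential growth at rate −λ₁ ≈ 1.929).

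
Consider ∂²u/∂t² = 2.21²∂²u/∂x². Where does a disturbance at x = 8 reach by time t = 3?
Domain of influence: [1.37, 14.63]. Data at x = 8 spreads outward at speed 2.21.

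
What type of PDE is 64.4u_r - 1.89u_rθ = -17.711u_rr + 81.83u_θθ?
Rewriting in standard form: 17.711u_rr - 1.89u_rθ - 81.83u_θθ + 64.4u_r = 0. With A = 17.711, B = -1.89, C = -81.83, the discriminant is 5800.73662. This is a hyperbolic PDE.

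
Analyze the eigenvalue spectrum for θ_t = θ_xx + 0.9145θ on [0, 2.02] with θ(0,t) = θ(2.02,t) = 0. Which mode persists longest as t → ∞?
Eigenvalues: λₙ = n²π²/2.02² - 0.9145.
First three modes:
  n=1: λ₁ = π²/2.02² - 0.9145 ≈ 1.504
  n=2: λ₂ = 4π²/2.02² - 0.9145 ≈ 8.761
  n=3: λ₃ = 9π²/2.02² - 0.9145 ≈ 20.855
Since π²/2.02² ≈ 2.419 > 0.9145, all λₙ > 0.
The n=1 mode decays slowest → dominates as t → ∞.
Asymptotic: θ ~ c₁ sin(πx/2.02) e^{-λ₁t} with decay rate λ₁ ≈ 1.504.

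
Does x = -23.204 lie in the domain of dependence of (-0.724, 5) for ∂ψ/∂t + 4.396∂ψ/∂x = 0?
No. Only data at x = -22.704 affects (-0.724, 5). Advection has one-way propagation along characteristics.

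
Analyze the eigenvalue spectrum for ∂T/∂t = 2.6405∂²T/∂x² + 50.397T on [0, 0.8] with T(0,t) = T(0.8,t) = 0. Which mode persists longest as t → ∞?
Eigenvalues: λₙ = 2.6405n²π²/0.8² - 50.397.
First three modes:
  n=1: λ₁ = 2.6405π²/0.8² - 50.397 ≈ -9.677
  n=2: λ₂ = 10.562π²/0.8² - 50.397 ≈ 112.482
  n=3: λ₃ = 23.7645π²/0.8² - 50.397 ≈ 316.081
Since 2.6405π²/0.8² ≈ 40.72 < 50.397, λ₁ < 0.
The n=1 mode grows fastest (−λₙ is largest for n=1) → dominates.
Asymptotic: T ~ c₁ sin(πx/0.8) e^{9.677t} (exponential growth at rate −λ₁ ≈ 9.677).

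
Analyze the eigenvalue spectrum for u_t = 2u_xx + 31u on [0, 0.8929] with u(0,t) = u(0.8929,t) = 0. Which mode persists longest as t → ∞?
Eigenvalues: λₙ = 2n²π²/0.8929² - 31.
First three modes:
  n=1: λ₁ = 2π²/0.8929² - 31 ≈ -6.242
  n=2: λ₂ = 8π²/0.8929² - 31 ≈ 68.034
  n=3: λ₃ = 18π²/0.8929² - 31 ≈ 191.826
Since 2π²/0.8929² ≈ 24.758 < 31, λ₁ < 0.
The n=1 mode grows fastest (−λₙ is largest for n=1) → dominates.
Asymptotic: u ~ c₁ sin(πx/0.8929) e^{6.242t} (exponential growth at rate −λ₁ ≈ 6.242).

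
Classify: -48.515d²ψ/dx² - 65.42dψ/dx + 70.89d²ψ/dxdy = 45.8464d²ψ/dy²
Rewriting in standard form: -48.515d²ψ/dx² + 70.89d²ψ/dxdy - 45.8464d²ψ/dy² - 65.42dψ/dx = 0. Elliptic (discriminant = -3871.560284).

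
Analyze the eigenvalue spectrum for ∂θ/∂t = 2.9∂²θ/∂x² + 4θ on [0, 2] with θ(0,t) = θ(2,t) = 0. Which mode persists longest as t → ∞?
Eigenvalues: λₙ = 2.9n²π²/2² - 4.
First three modes:
  n=1: λ₁ = 2.9π²/2² - 4 ≈ 3.155
  n=2: λ₂ = 11.6π²/2² - 4 ≈ 24.622
  n=3: λ₃ = 26.1π²/2² - 4 ≈ 60.399
Since 2.9π²/2² ≈ 7.155 > 4, all λₙ > 0.
The n=1 mode decays slowest → dominates as t → ∞.
Asymptotic: θ ~ c₁ sin(πx/2) e^{-λ₁t} with decay rate λ₁ ≈ 3.155.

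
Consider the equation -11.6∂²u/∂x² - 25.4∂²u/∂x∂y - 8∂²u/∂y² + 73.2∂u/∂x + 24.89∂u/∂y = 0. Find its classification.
Hyperbolic. (A = -11.6, B = -25.4, C = -8 gives B² - 4AC = 273.96.)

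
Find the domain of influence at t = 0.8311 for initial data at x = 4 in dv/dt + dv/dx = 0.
At x = 4.8311. The characteristic carries data from (4, 0) to (4.8311, 0.8311).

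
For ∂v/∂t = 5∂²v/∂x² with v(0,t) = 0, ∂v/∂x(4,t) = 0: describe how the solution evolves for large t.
v → 0. Heat escapes through the Dirichlet boundary.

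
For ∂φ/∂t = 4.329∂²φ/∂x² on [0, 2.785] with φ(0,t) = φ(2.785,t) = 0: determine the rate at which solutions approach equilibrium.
Eigenvalues: λₙ = 4.329n²π²/2.785².
First three modes:
  n=1: λ₁ = 4.329π²/2.785² ≈ 5.509
  n=2: λ₂ = 17.316π²/2.785² ≈ 22.034 (4× faster decay)
  n=3: λ₃ = 38.961π²/2.785² ≈ 49.577 (9× faster decay)
As t → ∞, higher modes decay exponentially faster. The n=1 mode dominates: φ ~ c₁ sin(πx/2.785) e^{-λ₁t}.
Decay rate: λ₁ = 4.329π²/2.785² ≈ 5.509.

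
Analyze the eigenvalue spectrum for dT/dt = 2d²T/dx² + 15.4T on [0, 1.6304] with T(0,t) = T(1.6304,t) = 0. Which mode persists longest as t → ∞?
Eigenvalues: λₙ = 2n²π²/1.6304² - 15.4.
First three modes:
  n=1: λ₁ = 2π²/1.6304² - 15.4 ≈ -7.974
  n=2: λ₂ = 8π²/1.6304² - 15.4 ≈ 14.303
  n=3: λ₃ = 18π²/1.6304² - 15.4 ≈ 51.432
Since 2π²/1.6304² ≈ 7.426 < 15.4, λ₁ < 0.
The n=1 mode grows fastest (−λₙ is largest for n=1) → dominates.
Asymptotic: T ~ c₁ sin(πx/1.6304) e^{7.974t} (exponential growth at rate −λ₁ ≈ 7.974).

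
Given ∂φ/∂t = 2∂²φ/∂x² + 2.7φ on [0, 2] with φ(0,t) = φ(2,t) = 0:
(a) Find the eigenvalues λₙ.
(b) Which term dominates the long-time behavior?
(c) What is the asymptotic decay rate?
Eigenvalues: λₙ = 2n²π²/2² - 2.7.
First three modes:
  n=1: λ₁ = 2π²/2² - 2.7 ≈ 2.235
  n=2: λ₂ = 8π²/2² - 2.7 ≈ 17.039
  n=3: λ₃ = 18π²/2² - 2.7 ≈ 41.713
Since 2π²/2² ≈ 4.935 > 2.7, all λₙ > 0.
The n=1 mode decays slowest → dominates as t → ∞.
Asymptotic: φ ~ c₁ sin(πx/2) e^{-λ₁t} with decay rate λ₁ ≈ 2.235.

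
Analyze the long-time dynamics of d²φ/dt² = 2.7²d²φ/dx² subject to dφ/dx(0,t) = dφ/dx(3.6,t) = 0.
Long-time behavior: φ oscillates about a mean that drifts linearly in t (generically unbounded; no decay). There is no damping, so the nonconstant modes persist as standing waves (energy conserved, no decay). But with Neumann conditions at both ends the constant mode has eigenvalue 0: the spatial mean M(t) of φ satisfies M'' = 0, so M(t) = M(0) + M'(0)·t. Unless the initial velocity has zero mean (∫φ_t(x,0)dx = 0), the solution grows linearly in t (unbounded, though not exponentially); if it does have zero mean, the solution stays bounded and simply oscillates.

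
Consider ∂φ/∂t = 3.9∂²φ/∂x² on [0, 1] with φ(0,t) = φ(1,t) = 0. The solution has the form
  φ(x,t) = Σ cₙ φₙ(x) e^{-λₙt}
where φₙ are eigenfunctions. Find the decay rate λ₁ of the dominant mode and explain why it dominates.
Eigenvalues: λₙ = 3.9n²π².
First three modes:
  n=1: λ₁ = 3.9π² ≈ 38.491
  n=2: λ₂ = 15.6π² ≈ 153.966 (4× faster decay)
  n=3: λ₃ = 35.1π² ≈ 346.423 (9× faster decay)
As t → ∞, higher modes decay exponentially faster. The n=1 mode dominates: φ ~ c₁ sin(πx) e^{-λ₁t}.
Decay rate: λ₁ = 3.9π² ≈ 38.491.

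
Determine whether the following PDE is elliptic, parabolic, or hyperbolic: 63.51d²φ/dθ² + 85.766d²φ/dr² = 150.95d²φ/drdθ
Rewriting in standard form: 85.766d²φ/dr² - 150.95d²φ/drdθ + 63.51d²φ/dθ² = 0. Coefficients: A = 85.766, B = -150.95, C = 63.51. B² - 4AC = 997.90786, which is positive, so the equation is hyperbolic.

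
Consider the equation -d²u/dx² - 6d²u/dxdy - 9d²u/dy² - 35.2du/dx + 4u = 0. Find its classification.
Parabolic. (A = -1, B = -6, C = -9 gives B² - 4AC = 0.)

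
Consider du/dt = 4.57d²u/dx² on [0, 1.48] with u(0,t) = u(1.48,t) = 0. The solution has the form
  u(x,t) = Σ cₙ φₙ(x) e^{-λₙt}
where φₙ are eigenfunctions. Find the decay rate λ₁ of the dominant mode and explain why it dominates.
Eigenvalues: λₙ = 4.57n²π²/1.48².
First three modes:
  n=1: λ₁ = 4.57π²/1.48² ≈ 20.592
  n=2: λ₂ = 18.28π²/1.48² ≈ 82.367 (4× faster decay)
  n=3: λ₃ = 41.13π²/1.48² ≈ 185.325 (9× faster decay)
As t → ∞, higher modes decay exponentially faster. The n=1 mode dominates: u ~ c₁ sin(πx/1.48) e^{-λ₁t}.
Decay rate: λ₁ = 4.57π²/1.48² ≈ 20.592.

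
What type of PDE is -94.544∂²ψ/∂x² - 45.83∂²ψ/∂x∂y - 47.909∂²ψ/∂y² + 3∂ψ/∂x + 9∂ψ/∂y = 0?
With A = -94.544, B = -45.83, C = -47.909, the discriminant is -16017.645084. This is an elliptic PDE.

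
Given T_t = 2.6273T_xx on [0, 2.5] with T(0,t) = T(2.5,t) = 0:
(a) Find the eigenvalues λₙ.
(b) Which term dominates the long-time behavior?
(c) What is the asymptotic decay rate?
Eigenvalues: λₙ = 2.6273n²π²/2.5².
First three modes:
  n=1: λ₁ = 2.6273π²/2.5² ≈ 4.149
  n=2: λ₂ = 10.5092π²/2.5² ≈ 16.595 (4× faster decay)
  n=3: λ₃ = 23.6457π²/2.5² ≈ 37.34 (9× faster decay)
As t → ∞, higher modes decay exponentially faster. The n=1 mode dominates: T ~ c₁ sin(πx/2.5) e^{-λ₁t}.
Decay rate: λ₁ = 2.6273π²/2.5² ≈ 4.149.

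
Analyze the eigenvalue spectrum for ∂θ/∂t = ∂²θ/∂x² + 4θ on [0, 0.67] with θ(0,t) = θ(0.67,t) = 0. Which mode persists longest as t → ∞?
Eigenvalues: λₙ = n²π²/0.67² - 4.
First three modes:
  n=1: λ₁ = π²/0.67² - 4 ≈ 17.986
  n=2: λ₂ = 4π²/0.67² - 4 ≈ 83.945
  n=3: λ₃ = 9π²/0.67² - 4 ≈ 193.876
Since π²/0.67² ≈ 21.986 > 4, all λₙ > 0.
The n=1 mode decays slowest → dominates as t → ∞.
Asymptotic: θ ~ c₁ sin(πx/0.67) e^{-λ₁t} with decay rate λ₁ ≈ 17.986.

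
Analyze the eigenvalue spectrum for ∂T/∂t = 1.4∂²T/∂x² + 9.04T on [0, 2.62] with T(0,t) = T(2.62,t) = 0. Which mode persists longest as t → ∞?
Eigenvalues: λₙ = 1.4n²π²/2.62² - 9.04.
First three modes:
  n=1: λ₁ = 1.4π²/2.62² - 9.04 ≈ -7.027
  n=2: λ₂ = 5.6π²/2.62² - 9.04 ≈ -0.988
  n=3: λ₃ = 12.6π²/2.62² - 9.04 ≈ 9.076
Since 1.4π²/2.62² ≈ 2.013 < 9.04, λ₁ < 0.
The n=1 mode grows fastest (−λₙ is largest for n=1) → dominates.
Asymptotic: T ~ c₁ sin(πx/2.62) e^{7.027t} (exponential growth at rate −λ₁ ≈ 7.027).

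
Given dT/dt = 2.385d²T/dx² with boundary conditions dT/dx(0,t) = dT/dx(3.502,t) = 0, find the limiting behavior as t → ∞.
T → constant (steady state). Heat is conserved (no flux at boundaries); solution approaches the spatial average.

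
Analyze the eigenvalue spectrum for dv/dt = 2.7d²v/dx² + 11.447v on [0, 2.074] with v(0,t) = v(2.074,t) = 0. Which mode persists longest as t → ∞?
Eigenvalues: λₙ = 2.7n²π²/2.074² - 11.447.
First three modes:
  n=1: λ₁ = 2.7π²/2.074² - 11.447 ≈ -5.252
  n=2: λ₂ = 10.8π²/2.074² - 11.447 ≈ 13.333
  n=3: λ₃ = 24.3π²/2.074² - 11.447 ≈ 44.309
Since 2.7π²/2.074² ≈ 6.195 < 11.447, λ₁ < 0.
The n=1 mode grows fastest (−λₙ is largest for n=1) → dominates.
Asymptotic: v ~ c₁ sin(πx/2.074) e^{5.252t} (exponential growth at rate −λ₁ ≈ 5.252).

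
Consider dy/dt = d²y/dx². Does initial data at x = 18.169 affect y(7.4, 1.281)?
Yes, for any finite x. The heat equation has infinite propagation speed, so all initial data affects all points at any t > 0.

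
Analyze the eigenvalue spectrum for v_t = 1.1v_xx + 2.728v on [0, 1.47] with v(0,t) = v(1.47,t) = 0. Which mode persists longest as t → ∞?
Eigenvalues: λₙ = 1.1n²π²/1.47² - 2.728.
First three modes:
  n=1: λ₁ = 1.1π²/1.47² - 2.728 ≈ 2.296
  n=2: λ₂ = 4.4π²/1.47² - 2.728 ≈ 17.368
  n=3: λ₃ = 9.9π²/1.47² - 2.728 ≈ 42.489
Since 1.1π²/1.47² ≈ 5.024 > 2.728, all λₙ > 0.
The n=1 mode decays slowest → dominates as t → ∞.
Asymptotic: v ~ c₁ sin(πx/1.47) e^{-λ₁t} with decay rate λ₁ ≈ 2.296.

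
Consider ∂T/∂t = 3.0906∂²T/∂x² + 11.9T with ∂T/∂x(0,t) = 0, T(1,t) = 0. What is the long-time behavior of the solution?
As t → ∞, T grows unboundedly. Reaction dominates diffusion (r=11.9 > κπ²/(4L²)≈7.63); solution grows exponentially.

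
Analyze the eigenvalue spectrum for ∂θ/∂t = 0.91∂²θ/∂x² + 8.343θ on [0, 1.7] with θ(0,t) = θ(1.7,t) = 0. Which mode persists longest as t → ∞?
Eigenvalues: λₙ = 0.91n²π²/1.7² - 8.343.
First three modes:
  n=1: λ₁ = 0.91π²/1.7² - 8.343 ≈ -5.235
  n=2: λ₂ = 3.64π²/1.7² - 8.343 ≈ 4.088
  n=3: λ₃ = 8.19π²/1.7² - 8.343 ≈ 19.627
Since 0.91π²/1.7² ≈ 3.108 < 8.343, λ₁ < 0.
The n=1 mode grows fastest (−λₙ is largest for n=1) → dominates.
Asymptotic: θ ~ c₁ sin(πx/1.7) e^{5.235t} (exponential growth at rate −λ₁ ≈ 5.235).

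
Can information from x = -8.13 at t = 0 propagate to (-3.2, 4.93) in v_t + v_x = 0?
Yes. The characteristic through (-3.2, 4.93) passes through x = -8.13.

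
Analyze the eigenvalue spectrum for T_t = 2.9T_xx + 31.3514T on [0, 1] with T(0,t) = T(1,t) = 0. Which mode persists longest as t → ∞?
Eigenvalues: λₙ = 2.9n²π²/1² - 31.3514.
First three modes:
  n=1: λ₁ = 2.9π² - 31.3514 ≈ -2.73
  n=2: λ₂ = 11.6π² - 31.3514 ≈ 83.136
  n=3: λ₃ = 26.1π² - 31.3514 ≈ 226.245
Since 2.9π² ≈ 28.622 < 31.3514, λ₁ < 0.
The n=1 mode grows fastest (−λₙ is largest for n=1) → dominates.
Asymptotic: T ~ c₁ sin(πx/1) e^{2.73t} (exponential growth at rate −λ₁ ≈ 2.73).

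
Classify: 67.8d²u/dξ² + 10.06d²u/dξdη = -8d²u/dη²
Rewriting in standard form: 67.8d²u/dξ² + 10.06d²u/dξdη + 8d²u/dη² = 0. Elliptic (discriminant = -2068.3964).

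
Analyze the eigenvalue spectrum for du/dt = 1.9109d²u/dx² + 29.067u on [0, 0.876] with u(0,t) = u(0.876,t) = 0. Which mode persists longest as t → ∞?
Eigenvalues: λₙ = 1.9109n²π²/0.876² - 29.067.
First three modes:
  n=1: λ₁ = 1.9109π²/0.876² - 29.067 ≈ -4.49
  n=2: λ₂ = 7.6436π²/0.876² - 29.067 ≈ 69.241
  n=3: λ₃ = 17.1981π²/0.876² - 29.067 ≈ 192.126
Since 1.9109π²/0.876² ≈ 24.577 < 29.067, λ₁ < 0.
The n=1 mode grows fastest (−λₙ is largest for n=1) → dominates.
Asymptotic: u ~ c₁ sin(πx/0.876) e^{4.49t} (exponential growth at rate −λ₁ ≈ 4.49).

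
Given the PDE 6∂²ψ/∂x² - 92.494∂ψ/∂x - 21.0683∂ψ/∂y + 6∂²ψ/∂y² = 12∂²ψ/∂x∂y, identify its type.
Rewriting in standard form: 6∂²ψ/∂x² - 12∂²ψ/∂x∂y + 6∂²ψ/∂y² - 92.494∂ψ/∂x - 21.0683∂ψ/∂y = 0. The second-order coefficients are A = 6, B = -12, C = 6. Since B² - 4AC = 0 = 0, this is a parabolic PDE.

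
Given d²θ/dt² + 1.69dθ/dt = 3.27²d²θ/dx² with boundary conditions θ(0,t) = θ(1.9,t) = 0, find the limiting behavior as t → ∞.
θ → 0. Damping (γ=1.69) dissipates energy; oscillations decay exponentially.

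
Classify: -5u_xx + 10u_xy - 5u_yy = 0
Parabolic (discriminant = 0).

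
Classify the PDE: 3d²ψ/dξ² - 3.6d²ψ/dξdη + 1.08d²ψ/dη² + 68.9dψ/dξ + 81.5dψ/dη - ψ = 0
A = 3, B = -3.6, C = 1.08. Discriminant B² - 4AC = 0. Since 0 = 0, parabolic.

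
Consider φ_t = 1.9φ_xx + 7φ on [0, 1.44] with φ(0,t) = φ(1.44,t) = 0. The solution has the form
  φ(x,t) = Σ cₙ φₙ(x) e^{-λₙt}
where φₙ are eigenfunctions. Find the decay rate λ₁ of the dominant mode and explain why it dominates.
Eigenvalues: λₙ = 1.9n²π²/1.44² - 7.
First three modes:
  n=1: λ₁ = 1.9π²/1.44² - 7 ≈ 2.043
  n=2: λ₂ = 7.6π²/1.44² - 7 ≈ 29.173
  n=3: λ₃ = 17.1π²/1.44² - 7 ≈ 74.39
Since 1.9π²/1.44² ≈ 9.043 > 7, all λₙ > 0.
The n=1 mode decays slowest → dominates as t → ∞.
Asymptotic: φ ~ c₁ sin(πx/1.44) e^{-λ₁t} with decay rate λ₁ ≈ 2.043.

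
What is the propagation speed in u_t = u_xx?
Infinite. The heat equation is parabolic, not hyperbolic, so disturbances propagate instantly.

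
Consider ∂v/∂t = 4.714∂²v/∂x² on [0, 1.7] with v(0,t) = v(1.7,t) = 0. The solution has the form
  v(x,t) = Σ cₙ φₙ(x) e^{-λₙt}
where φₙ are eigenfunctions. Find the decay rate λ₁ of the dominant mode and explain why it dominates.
Eigenvalues: λₙ = 4.714n²π²/1.7².
First three modes:
  n=1: λ₁ = 4.714π²/1.7² ≈ 16.099
  n=2: λ₂ = 18.856π²/1.7² ≈ 64.395 (4× faster decay)
  n=3: λ₃ = 42.426π²/1.7² ≈ 144.889 (9× faster decay)
As t → ∞, higher modes decay exponentially faster. The n=1 mode dominates: v ~ c₁ sin(πx/1.7) e^{-λ₁t}.
Decay rate: λ₁ = 4.714π²/1.7² ≈ 16.099.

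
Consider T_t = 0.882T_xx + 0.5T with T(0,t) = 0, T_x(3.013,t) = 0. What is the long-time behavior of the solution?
As t → ∞, T grows unboundedly. Reaction dominates diffusion (r=0.5 > κπ²/(4L²)≈0.24); solution grows exponentially.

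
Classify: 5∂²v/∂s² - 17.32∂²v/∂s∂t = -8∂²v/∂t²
Rewriting in standard form: 5∂²v/∂s² - 17.32∂²v/∂s∂t + 8∂²v/∂t² = 0. Hyperbolic (discriminant = 139.9824).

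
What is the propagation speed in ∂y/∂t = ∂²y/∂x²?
Infinite. The heat equation is parabolic, not hyperbolic, so disturbances propagate instantly.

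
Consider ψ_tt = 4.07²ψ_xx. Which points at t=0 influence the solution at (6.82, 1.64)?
Domain of dependence: [0.1452, 13.4948]. Signals travel at speed 4.07, so data within |x - 6.82| ≤ 4.07·1.64 = 6.6748 can reach the point.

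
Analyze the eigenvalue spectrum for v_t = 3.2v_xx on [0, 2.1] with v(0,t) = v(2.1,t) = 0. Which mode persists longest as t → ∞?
Eigenvalues: λₙ = 3.2n²π²/2.1².
First three modes:
  n=1: λ₁ = 3.2π²/2.1² ≈ 7.162
  n=2: λ₂ = 12.8π²/2.1² ≈ 28.646 (4× faster decay)
  n=3: λ₃ = 28.8π²/2.1² ≈ 64.455 (9× faster decay)
As t → ∞, higher modes decay exponentially faster. The n=1 mode dominates: v ~ c₁ sin(πx/2.1) e^{-λ₁t}.
Decay rate: λ₁ = 3.2π²/2.1² ≈ 7.162.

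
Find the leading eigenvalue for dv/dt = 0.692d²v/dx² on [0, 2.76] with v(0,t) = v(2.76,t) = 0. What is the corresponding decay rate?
Eigenvalues: λₙ = 0.692n²π²/2.76².
First three modes:
  n=1: λ₁ = 0.692π²/2.76² ≈ 0.897
  n=2: λ₂ = 2.768π²/2.76² ≈ 3.586 (4× faster decay)
  n=3: λ₃ = 6.228π²/2.76² ≈ 8.069 (9× faster decay)
As t → ∞, higher modes decay exponentially faster. The n=1 mode dominates: v ~ c₁ sin(πx/2.76) e^{-λ₁t}.
Decay rate: λ₁ = 0.692π²/2.76² ≈ 0.897.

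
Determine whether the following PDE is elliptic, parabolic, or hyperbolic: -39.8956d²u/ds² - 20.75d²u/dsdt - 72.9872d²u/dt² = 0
Coefficients: A = -39.8956, B = -20.75, C = -72.9872. B² - 4AC = -11216.91004528, which is negative, so the equation is elliptic.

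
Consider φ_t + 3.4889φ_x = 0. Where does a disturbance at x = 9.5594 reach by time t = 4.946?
At x = 26.8154994. The characteristic carries data from (9.5594, 0) to (26.8154994, 4.946).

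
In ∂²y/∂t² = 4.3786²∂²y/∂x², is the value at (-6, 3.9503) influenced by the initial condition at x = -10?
Yes. The domain of dependence is [-23.29678358, 11.29678358], and -10 ∈ [-23.29678358, 11.29678358].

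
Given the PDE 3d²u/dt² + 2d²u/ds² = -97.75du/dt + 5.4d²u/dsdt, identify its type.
Rewriting in standard form: 2d²u/ds² - 5.4d²u/dsdt + 3d²u/dt² + 97.75du/dt = 0. The second-order coefficients are A = 2, B = -5.4, C = 3. Since B² - 4AC = 5.16 > 0, this is a hyperbolic PDE.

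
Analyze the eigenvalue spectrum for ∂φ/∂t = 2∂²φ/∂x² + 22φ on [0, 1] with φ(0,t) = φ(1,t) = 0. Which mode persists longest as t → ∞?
Eigenvalues: λₙ = 2n²π²/1² - 22.
First three modes:
  n=1: λ₁ = 2π² - 22 ≈ -2.261
  n=2: λ₂ = 8π² - 22 ≈ 56.957
  n=3: λ₃ = 18π² - 22 ≈ 155.653
Since 2π² ≈ 19.739 < 22, λ₁ < 0.
The n=1 mode grows fastest (−λₙ is largest for n=1) → dominates.
Asymptotic: φ ~ c₁ sin(πx/1) e^{2.261t} (exponential growth at rate −λ₁ ≈ 2.261).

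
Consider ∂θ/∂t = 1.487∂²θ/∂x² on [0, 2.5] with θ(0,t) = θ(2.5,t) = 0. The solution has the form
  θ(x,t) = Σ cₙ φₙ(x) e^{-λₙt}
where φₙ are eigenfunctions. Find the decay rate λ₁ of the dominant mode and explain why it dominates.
Eigenvalues: λₙ = 1.487n²π²/2.5².
First three modes:
  n=1: λ₁ = 1.487π²/2.5² ≈ 2.348
  n=2: λ₂ = 5.948π²/2.5² ≈ 9.393 (4× faster decay)
  n=3: λ₃ = 13.383π²/2.5² ≈ 21.134 (9× faster decay)
As t → ∞, higher modes decay exponentially faster. The n=1 mode dominates: θ ~ c₁ sin(πx/2.5) e^{-λ₁t}.
Decay rate: λ₁ = 1.487π²/2.5² ≈ 2.348.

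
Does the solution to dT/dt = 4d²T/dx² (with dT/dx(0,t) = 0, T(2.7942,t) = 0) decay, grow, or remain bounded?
T → 0. Heat escapes through the Dirichlet boundary.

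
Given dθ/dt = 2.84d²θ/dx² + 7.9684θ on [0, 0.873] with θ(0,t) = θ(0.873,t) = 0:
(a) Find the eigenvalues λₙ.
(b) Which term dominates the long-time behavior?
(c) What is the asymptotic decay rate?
Eigenvalues: λₙ = 2.84n²π²/0.873² - 7.9684.
First three modes:
  n=1: λ₁ = 2.84π²/0.873² - 7.9684 ≈ 28.81
  n=2: λ₂ = 11.36π²/0.873² - 7.9684 ≈ 139.144
  n=3: λ₃ = 25.56π²/0.873² - 7.9684 ≈ 323.035
Since 2.84π²/0.873² ≈ 36.778 > 7.9684, all λₙ > 0.
The n=1 mode decays slowest → dominates as t → ∞.
Asymptotic: θ ~ c₁ sin(πx/0.873) e^{-λ₁t} with decay rate λ₁ ≈ 28.81.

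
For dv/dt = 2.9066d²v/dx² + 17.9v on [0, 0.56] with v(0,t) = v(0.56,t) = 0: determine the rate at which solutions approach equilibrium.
Eigenvalues: λₙ = 2.9066n²π²/0.56² - 17.9.
First three modes:
  n=1: λ₁ = 2.9066π²/0.56² - 17.9 ≈ 73.576
  n=2: λ₂ = 11.6264π²/0.56² - 17.9 ≈ 348.006
  n=3: λ₃ = 26.1594π²/0.56² - 17.9 ≈ 805.387
Since 2.9066π²/0.56² ≈ 91.476 > 17.9, all λₙ > 0.
The n=1 mode decays slowest → dominates as t → ∞.
Asymptotic: v ~ c₁ sin(πx/0.56) e^{-λ₁t} with decay rate λ₁ ≈ 73.576.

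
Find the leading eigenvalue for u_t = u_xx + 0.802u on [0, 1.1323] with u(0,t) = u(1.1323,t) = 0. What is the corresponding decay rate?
Eigenvalues: λₙ = n²π²/1.1323² - 0.802.
First three modes:
  n=1: λ₁ = π²/1.1323² - 0.802 ≈ 6.896
  n=2: λ₂ = 4π²/1.1323² - 0.802 ≈ 29.99
  n=3: λ₃ = 9π²/1.1323² - 0.802 ≈ 68.48
Since π²/1.1323² ≈ 7.698 > 0.802, all λₙ > 0.
The n=1 mode decays slowest → dominates as t → ∞.
Asymptotic: u ~ c₁ sin(πx/1.1323) e^{-λ₁t} with decay rate λ₁ ≈ 6.896.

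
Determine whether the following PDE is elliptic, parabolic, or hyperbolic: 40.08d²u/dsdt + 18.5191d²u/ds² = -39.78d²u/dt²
Rewriting in standard form: 18.5191d²u/ds² + 40.08d²u/dsdt + 39.78d²u/dt² = 0. Coefficients: A = 18.5191, B = 40.08, C = 39.78. B² - 4AC = -1340.352792, which is negative, so the equation is elliptic.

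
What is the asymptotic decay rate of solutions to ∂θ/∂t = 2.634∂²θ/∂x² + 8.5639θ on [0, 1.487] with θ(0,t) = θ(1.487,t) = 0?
Eigenvalues: λₙ = 2.634n²π²/1.487² - 8.5639.
First three modes:
  n=1: λ₁ = 2.634π²/1.487² - 8.5639 ≈ 3.193
  n=2: λ₂ = 10.536π²/1.487² - 8.5639 ≈ 38.464
  n=3: λ₃ = 23.706π²/1.487² - 8.5639 ≈ 97.248
Since 2.634π²/1.487² ≈ 11.757 > 8.5639, all λₙ > 0.
The n=1 mode decays slowest → dominates as t → ∞.
Asymptotic: θ ~ c₁ sin(πx/1.487) e^{-λ₁t} with decay rate λ₁ ≈ 3.193.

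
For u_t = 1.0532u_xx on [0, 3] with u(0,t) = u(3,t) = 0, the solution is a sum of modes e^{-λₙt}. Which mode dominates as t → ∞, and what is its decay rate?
Eigenvalues: λₙ = 1.0532n²π²/3².
First three modes:
  n=1: λ₁ = 1.0532π²/3² ≈ 1.155
  n=2: λ₂ = 4.2128π²/3² ≈ 4.62 (4× faster decay)
  n=3: λ₃ = 9.4788π²/3² ≈ 10.395 (9× faster decay)
As t → ∞, higher modes decay exponentially faster. The n=1 mode dominates: u ~ c₁ sin(πx/3) e^{-λ₁t}.
Decay rate: λ₁ = 1.0532π²/3² ≈ 1.155.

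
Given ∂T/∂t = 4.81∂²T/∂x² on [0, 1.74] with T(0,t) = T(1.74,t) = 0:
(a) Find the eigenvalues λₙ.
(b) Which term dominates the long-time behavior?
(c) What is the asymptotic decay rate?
Eigenvalues: λₙ = 4.81n²π²/1.74².
First three modes:
  n=1: λ₁ = 4.81π²/1.74² ≈ 15.68
  n=2: λ₂ = 19.24π²/1.74² ≈ 62.72 (4× faster decay)
  n=3: λ₃ = 43.29π²/1.74² ≈ 141.12 (9× faster decay)
As t → ∞, higher modes decay exponentially faster. The n=1 mode dominates: T ~ c₁ sin(πx/1.74) e^{-λ₁t}.
Decay rate: λ₁ = 4.81π²/1.74² ≈ 15.68.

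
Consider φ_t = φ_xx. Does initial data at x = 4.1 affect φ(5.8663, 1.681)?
Yes, for any finite x. The heat equation has infinite propagation speed, so all initial data affects all points at any t > 0.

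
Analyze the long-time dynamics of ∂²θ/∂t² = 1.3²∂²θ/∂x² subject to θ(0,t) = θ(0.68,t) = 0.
Long-time behavior: θ oscillates (no decay). Energy is conserved; the solution oscillates indefinitely as standing waves.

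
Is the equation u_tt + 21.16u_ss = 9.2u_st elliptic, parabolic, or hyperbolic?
Rewriting in standard form: 21.16u_ss - 9.2u_st + u_tt = 0. Computing B² - 4AC with A = 21.16, B = -9.2, C = 1: discriminant = 0 (zero). Answer: parabolic.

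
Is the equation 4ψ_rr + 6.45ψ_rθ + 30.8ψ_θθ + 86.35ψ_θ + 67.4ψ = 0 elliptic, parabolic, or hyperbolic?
Computing B² - 4AC with A = 4, B = 6.45, C = 30.8: discriminant = -451.1975 (negative). Answer: elliptic.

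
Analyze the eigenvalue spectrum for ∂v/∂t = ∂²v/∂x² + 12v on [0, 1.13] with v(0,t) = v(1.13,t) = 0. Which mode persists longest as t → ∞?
Eigenvalues: λₙ = n²π²/1.13² - 12.
First three modes:
  n=1: λ₁ = π²/1.13² - 12 ≈ -4.271
  n=2: λ₂ = 4π²/1.13² - 12 ≈ 18.917
  n=3: λ₃ = 9π²/1.13² - 12 ≈ 57.564
Since π²/1.13² ≈ 7.729 < 12, λ₁ < 0.
The n=1 mode grows fastest (−λₙ is largest for n=1) → dominates.
Asymptotic: v ~ c₁ sin(πx/1.13) e^{4.271t} (exponential growth at rate −λ₁ ≈ 4.271).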